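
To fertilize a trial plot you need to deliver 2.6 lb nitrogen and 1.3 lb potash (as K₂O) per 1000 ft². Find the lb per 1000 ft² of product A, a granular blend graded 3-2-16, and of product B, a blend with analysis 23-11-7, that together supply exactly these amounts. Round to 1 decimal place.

3.4 lb product A, 10.9 lb product B

Let a = lb of product A, b = lb of product B (per 1000 ft²).
N: 0.03·a + 0.23·b = 2.6
K₂O: 0.16·a + 0.07·b = 1.3
Solving simultaneously: a = 3.37176, b = 10.8646.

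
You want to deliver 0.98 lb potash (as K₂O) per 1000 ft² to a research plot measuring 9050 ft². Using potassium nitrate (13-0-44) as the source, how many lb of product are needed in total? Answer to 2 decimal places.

Product per 1000 ft² = 0.98 / 44% = 2.22727 lb.
Total product = 2.22727 × 9050 / 1000 = 20.1568 lb.

20.16 lb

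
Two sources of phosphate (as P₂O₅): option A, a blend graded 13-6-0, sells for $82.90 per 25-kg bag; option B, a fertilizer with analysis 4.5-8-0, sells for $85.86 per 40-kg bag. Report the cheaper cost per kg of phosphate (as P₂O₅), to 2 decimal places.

$26.83 per kg P₂O₅ (option B)

option A: P₂O₅ per bag = 25 × 6% = 1.5 kg; cost = 82.90 / 1.5 = $55.2667/kg P₂O₅.
option B: P₂O₅ per bag = 40 × 8% = 3.2 kg; cost = 85.86 / 3.2 = $26.8312/kg P₂O₅.
option B is cheaper.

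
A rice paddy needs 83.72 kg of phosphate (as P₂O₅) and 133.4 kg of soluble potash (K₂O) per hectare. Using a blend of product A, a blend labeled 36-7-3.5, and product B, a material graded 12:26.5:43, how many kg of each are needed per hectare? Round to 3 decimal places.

Let a = kg of product A, b = kg of product B (per hectare).
P₂O₅: 0.07·a + 0.265·b = 83.72
K₂O: 0.035·a + 0.43·b = 133.4
From row1: a = (83.72 − 0.265·b) / 0.07.
Into row2: 0.035·(83.72 − 0.265·b)/0.07 + 0.43·b = 133.4 → b = 307.69748, a = 31.1453.

31.145 kg product A, 307.697 kg product B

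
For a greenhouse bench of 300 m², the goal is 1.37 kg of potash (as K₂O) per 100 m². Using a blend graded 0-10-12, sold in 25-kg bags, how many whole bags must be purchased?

Product per 100 m² = 1.37 / 12% = 11.4167 kg.
Total product = 11.4167 × 300 / 100 = 34.25 kg.
Bags = ⌈34.25 / 25⌉ = 2.

2 bags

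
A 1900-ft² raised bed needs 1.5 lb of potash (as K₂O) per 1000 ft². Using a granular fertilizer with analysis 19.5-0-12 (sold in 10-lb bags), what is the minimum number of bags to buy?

Product per 1000 ft² = 1.5 / 12% = 12.5 lb.
Total product = 12.5 × 1900 / 1000 = 23.75 lb.
Bags = ⌈23.75 / 10⌉ = 3.

3 bags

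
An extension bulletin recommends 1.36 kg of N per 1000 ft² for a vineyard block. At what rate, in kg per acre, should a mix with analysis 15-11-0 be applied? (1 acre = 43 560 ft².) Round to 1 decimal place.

Product per 1000 ft² = 1.36 / 15% = 9.06667 kg.
Convert to per acre: 9.06667 × 43.56 = 394.944 kg.

394.9 kg of product per acre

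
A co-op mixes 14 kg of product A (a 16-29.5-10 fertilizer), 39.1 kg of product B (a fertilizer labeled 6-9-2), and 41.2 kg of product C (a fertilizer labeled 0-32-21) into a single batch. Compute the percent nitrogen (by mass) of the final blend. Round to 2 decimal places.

Total mass = 14 + 39.1 + 41.2 = 94.3 kg.
N mass = 16%×14 + 6%×39.1 + 0%×41.2 = 4.586 kg.
% N = 4.586 / 94.3 = 4.8632%.

4.86% N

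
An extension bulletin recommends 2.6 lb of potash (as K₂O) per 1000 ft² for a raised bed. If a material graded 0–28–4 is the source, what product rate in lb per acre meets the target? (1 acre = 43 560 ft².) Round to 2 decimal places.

2831.40 lb of product per acre

Product per 1000 ft² = 2.6 / 4% = 65 lb.
Convert to per acre: 65 × 43.56 = 2831.4 lb.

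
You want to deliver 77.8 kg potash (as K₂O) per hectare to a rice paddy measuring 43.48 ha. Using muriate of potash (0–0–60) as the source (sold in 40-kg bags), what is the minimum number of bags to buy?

Product per hectare = 77.8 / 60% = 129.667 kg.
Total product = 129.667 × 43.48 = 5637.91 kg.
Bags = ⌈5637.91 / 40⌉ = 141.

141 bags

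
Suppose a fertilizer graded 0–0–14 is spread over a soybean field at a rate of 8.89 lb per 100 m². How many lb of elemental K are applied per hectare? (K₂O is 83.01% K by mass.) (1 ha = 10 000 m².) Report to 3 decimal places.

103.314 lb K per hectare

K₂O per 100 m² = 8.89 × 14% = 1.2446 lb.
Elemental K = 1.2446 × 0.8301 = 1.03314 lb per 100 m².
Convert to per hectare: 1.03314 × 100 = 103.3142 lb.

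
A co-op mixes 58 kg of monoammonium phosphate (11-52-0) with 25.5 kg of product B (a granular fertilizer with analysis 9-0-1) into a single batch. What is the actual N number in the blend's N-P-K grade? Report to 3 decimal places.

Total mass = 58 + 25.5 = 83.5 kg.
N mass = 11%×58 + 9%×25.5 = 8.675 kg.
% N = 8.675 / 83.5 = 10.3892%.

10.389% N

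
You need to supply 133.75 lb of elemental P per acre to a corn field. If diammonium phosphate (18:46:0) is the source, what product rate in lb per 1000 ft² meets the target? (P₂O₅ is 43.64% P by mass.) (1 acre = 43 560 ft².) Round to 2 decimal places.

15.30 lb of product per thousand sq ft

As P₂O₅: 133.75 / 0.4364 = 306.485 lb per acre.
Product per acre = 306.485 / 46% = 666.271 lb.
Convert to per 1000 ft²: 666.271 × 0.0229568 = 15.2955 lb.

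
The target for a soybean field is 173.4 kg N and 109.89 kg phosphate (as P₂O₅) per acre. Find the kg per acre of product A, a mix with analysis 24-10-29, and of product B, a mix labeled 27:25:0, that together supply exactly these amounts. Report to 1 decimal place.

414.5 kg product A, 273.7 kg product B

With a, b = kg per acre of product A and product B:
N: 0.24·a + 0.27·b = 173.4
P₂O₅: 0.1·a + 0.25·b = 109.89
Eliminate b: (row1) − 0.27/0.25·(row2) → 0.132·a = 54.7188, so a = 414.536.
Then b = (109.89 − 0.1·414.536) / 0.25 = 273.745.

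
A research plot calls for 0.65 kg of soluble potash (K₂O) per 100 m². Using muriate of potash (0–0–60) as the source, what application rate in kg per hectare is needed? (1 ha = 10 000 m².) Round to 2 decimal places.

108.33 kg of product per hectare

Product per 100 m² = 0.65 / 60% = 1.08333 kg.
Convert to per hectare: 1.08333 × 100 = 108.333 kg.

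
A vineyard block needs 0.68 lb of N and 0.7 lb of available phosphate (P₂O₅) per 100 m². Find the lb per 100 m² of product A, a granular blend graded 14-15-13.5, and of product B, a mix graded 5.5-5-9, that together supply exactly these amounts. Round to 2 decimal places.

Per-100 m² balance (a = product A, b = product B):
N: 0.14·a + 0.055·b = 0.68
P₂O₅: 0.15·a + 0.05·b = 0.7
Eliminate b: (row1) − 0.055/0.05·(row2) → -0.025·a = -0.09, so a = 3.6.
Then b = (0.7 − 0.15·3.6) / 0.05 = 3.2.

3.60 lb product A, 3.20 lb product B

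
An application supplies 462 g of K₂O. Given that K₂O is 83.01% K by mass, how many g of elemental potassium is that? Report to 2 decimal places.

K = 462 × 0.8301 = 383.506 g.

383.51 g K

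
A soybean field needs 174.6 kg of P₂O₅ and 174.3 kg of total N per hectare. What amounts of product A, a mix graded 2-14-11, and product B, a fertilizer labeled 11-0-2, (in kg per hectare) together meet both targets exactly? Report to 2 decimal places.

Let a = kg of product A, b = kg of product B (per hectare).
P₂O₅: 0.14·a + 0·b = 174.6
N: 0.02·a + 0.11·b = 174.3
Eliminate a: (row1) − 0.14/0.02·(row2) → -0.77·b = -1045.5, so b = 1357.792.
Back-substitute: a = (174.6 − 0·1357.792) / 0.14 = 1247.143.

1247.14 kg product A, 1357.79 kg product B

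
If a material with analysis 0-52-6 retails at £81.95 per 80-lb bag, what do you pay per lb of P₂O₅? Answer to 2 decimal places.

£1.97 per lb P₂O₅

P₂O₅ in bag = 80 × 52% = 41.6 lb.
Cost per lb P₂O₅ = £81.95 / 41.6 = £1.9700.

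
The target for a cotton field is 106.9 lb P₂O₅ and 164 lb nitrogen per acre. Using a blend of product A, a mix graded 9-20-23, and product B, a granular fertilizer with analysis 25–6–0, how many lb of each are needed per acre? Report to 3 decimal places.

378.587 lb product A, 519.709 lb product B

Per-acre balance (a = product A, b = product B):
P₂O₅: 0.2·a + 0.06·b = 106.9
N: 0.09·a + 0.25·b = 164
From row1: a = (106.9 − 0.06·b) / 0.2.
Into row2: 0.09·(106.9 − 0.06·b)/0.2 + 0.25·b = 164 → b = 519.7085, a = 378.5874.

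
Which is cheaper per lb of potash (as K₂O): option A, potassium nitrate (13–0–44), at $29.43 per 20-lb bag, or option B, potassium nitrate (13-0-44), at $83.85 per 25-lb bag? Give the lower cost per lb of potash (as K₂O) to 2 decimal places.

$3.34 per lb K₂O (option A)

option A: K₂O per bag = 20 × 44% = 8.8 lb; cost = 29.43 / 8.8 = $3.3443/lb K₂O.
option B: K₂O per bag = 25 × 44% = 11 lb; cost = 83.85 / 11 = $7.6227/lb K₂O.
option A is cheaper.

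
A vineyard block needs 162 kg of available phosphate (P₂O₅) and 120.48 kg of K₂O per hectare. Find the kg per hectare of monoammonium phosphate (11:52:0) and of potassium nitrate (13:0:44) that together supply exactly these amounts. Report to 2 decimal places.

311.54 kg monoammonium phosphate, 273.82 kg potassium nitrate

Per-hectare balance (a = monoammonium phosphate, b = potassium nitrate):
P₂O₅: 0.52·a + 0·b = 162
K₂O: 0·a + 0.44·b = 120.48
Solving simultaneously: a = 311.538, b = 273.818.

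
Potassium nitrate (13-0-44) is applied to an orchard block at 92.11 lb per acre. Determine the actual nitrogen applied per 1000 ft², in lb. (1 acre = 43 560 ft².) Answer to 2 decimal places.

0.27 lb N per thousand sq ft

nitrogen per acre = 92.11 × 13% = 11.9743 lb.
Convert to per 1000 ft²: 11.9743 × 0.0229568 = 0.274892 lb.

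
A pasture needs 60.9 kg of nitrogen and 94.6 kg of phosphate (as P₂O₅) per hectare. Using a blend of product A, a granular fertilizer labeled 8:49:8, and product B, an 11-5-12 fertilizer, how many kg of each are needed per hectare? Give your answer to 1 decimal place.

Let a = kg of product A, b = kg of product B (per hectare).
N: 0.08·a + 0.11·b = 60.9
P₂O₅: 0.49·a + 0.05·b = 94.6
From row1: a = (60.9 − 0.11·b) / 0.08.
Into row2: 0.49·(60.9 − 0.11·b)/0.08 + 0.05·b = 94.6 → b = 446.353, a = 147.515.

147.5 kg product A, 446.4 kg product B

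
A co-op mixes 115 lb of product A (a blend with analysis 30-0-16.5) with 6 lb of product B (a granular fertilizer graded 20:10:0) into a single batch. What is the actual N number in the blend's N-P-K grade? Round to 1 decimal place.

29.5% N

Total mass = 115 + 6 = 121 lb.
N mass = 30%×115 + 20%×6 = 35.7 lb.
% N = 35.7 / 121 = 29.5041%.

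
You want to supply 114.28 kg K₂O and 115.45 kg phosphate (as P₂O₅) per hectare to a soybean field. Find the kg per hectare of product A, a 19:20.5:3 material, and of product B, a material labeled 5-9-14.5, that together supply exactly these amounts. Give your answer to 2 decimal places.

238.85 kg product A, 738.72 kg product B

Per-hectare balance (a = product A, b = product B):
K₂O: 0.03·a + 0.145·b = 114.28
P₂O₅: 0.205·a + 0.09·b = 115.45
From row1: a = (114.28 − 0.145·b) / 0.03.
Into row2: 0.205·(114.28 − 0.145·b)/0.03 + 0.09·b = 115.45 → b = 738.7197, a = 238.8548.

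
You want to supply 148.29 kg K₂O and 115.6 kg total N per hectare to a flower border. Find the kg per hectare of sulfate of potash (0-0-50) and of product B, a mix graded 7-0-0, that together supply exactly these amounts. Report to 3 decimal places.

296.580 kg sulfate of potash, 1651.429 kg product B

With a, b = kg per hectare of sulfate of potash and product B:
K₂O: 0.5·a + 0·b = 148.29
N: 0·a + 0.07·b = 115.6
Solving simultaneously: a = 296.58, b = 1651.4286.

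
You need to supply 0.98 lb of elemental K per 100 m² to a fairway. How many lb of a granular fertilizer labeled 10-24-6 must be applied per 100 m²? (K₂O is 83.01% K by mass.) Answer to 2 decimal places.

19.68 lb of product per hundred sq m

As K₂O: 0.98 / 0.8301 = 1.18058 lb per 100 m².
Product per 100 m² = 1.18058 / 6% = 19.6763 lb.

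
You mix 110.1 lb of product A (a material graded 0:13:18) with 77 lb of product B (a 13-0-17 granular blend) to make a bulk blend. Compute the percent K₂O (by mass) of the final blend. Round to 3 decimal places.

Total mass = 110.1 + 77 = 187.1 lb.
K₂O mass = 18%×110.1 + 17%×77 = 32.908 lb.
% K₂O = 32.908 / 187.1 = 17.58846%.

17.588% K₂O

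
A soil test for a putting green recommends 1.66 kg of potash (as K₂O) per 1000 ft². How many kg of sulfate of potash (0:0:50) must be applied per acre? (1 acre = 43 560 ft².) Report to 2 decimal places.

Product per 1000 ft² = 1.66 / 50% = 3.32 kg.
Convert to per acre: 3.32 × 43.56 = 144.619 kg.

144.62 kg of product per acre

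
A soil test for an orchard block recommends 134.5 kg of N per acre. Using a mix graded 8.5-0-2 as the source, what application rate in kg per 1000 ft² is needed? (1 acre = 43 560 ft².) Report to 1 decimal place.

Product per acre = 134.5 / 8.5% = 1582.35 kg.
Convert to per 1000 ft²: 1582.35 × 0.0229568 = 36.3258 kg.

36.3 kg of product per thousand sq ft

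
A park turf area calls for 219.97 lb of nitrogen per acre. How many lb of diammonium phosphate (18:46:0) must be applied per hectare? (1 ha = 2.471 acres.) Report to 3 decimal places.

Product per acre = 219.97 / 18% = 1222.06 lb.
Convert to per hectare: 1222.06 × 2.471 = 3019.6993 lb.

3019.699 lb of product per hectare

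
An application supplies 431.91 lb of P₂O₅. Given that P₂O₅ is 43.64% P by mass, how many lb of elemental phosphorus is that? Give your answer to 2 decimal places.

188.49 lb P

P = 431.91 × 0.4364 = 188.486 lb.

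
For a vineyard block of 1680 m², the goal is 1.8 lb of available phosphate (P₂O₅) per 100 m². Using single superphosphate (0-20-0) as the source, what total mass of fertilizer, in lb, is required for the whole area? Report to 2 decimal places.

151.20 lb

Product per 100 m² = 1.8 / 20% = 9 lb.
Total product = 9 × 1680 / 100 = 151.2 lb.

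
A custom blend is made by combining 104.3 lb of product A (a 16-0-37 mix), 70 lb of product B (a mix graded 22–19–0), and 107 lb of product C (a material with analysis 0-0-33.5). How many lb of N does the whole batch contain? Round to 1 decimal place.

32.1 lb N

N mass = 16%×104.3 + 22%×70 + 0%×107 = 32.088 lb.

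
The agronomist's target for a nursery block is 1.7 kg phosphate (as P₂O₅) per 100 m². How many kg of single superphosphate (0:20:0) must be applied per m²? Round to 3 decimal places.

0.085 kg of product per sq m

Product per 100 m² = 1.7 / 20% = 8.5 kg.
Convert to per m²: 8.5 × 0.01 = 0.085 kg.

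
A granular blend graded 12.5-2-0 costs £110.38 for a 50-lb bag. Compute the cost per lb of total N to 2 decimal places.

N in bag = 50 × 12.5% = 6.25 lb.
Cost per lb N = £110.38 / 6.25 = £17.6608.

£17.66 per lb N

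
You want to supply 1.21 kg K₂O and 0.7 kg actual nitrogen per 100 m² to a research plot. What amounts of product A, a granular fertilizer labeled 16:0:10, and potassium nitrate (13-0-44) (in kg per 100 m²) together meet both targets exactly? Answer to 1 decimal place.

Per-100 m² balance (a = product A, b = potassium nitrate):
K₂O: 0.1·a + 0.44·b = 1.21
N: 0.16·a + 0.13·b = 0.7
Eliminate b: (row1) − 0.44/0.13·(row2) → -0.441538·a = -1.15923, so a = 2.62544.
Then b = (0.7 − 0.16·2.62544) / 0.13 = 2.15331.

2.6 kg product A, 2.2 kg potassium nitrate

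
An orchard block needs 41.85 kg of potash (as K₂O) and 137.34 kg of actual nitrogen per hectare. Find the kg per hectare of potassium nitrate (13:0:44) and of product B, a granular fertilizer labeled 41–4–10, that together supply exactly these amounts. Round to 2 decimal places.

Let a = kg of potassium nitrate, b = kg of product B (per hectare).
K₂O: 0.44·a + 0.1·b = 41.85
N: 0.13·a + 0.41·b = 137.34
Eliminate a: (row1) − 0.44/0.13·(row2) → -1.28769·b = -422.993, so b = 328.489.
Back-substitute: a = (41.85 − 0.1·328.489) / 0.44 = 20.457.

20.46 kg potassium nitrate, 328.49 kg product B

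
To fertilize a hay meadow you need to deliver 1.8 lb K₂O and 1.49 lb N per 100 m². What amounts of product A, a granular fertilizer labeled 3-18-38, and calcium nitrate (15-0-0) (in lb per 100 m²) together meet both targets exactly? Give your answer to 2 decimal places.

With a, b = lb per 100 m² of product A and calcium nitrate:
K₂O: 0.38·a + 0·b = 1.8
N: 0.03·a + 0.15·b = 1.49
Solving simultaneously: a = 4.73684, b = 8.98596.

4.74 lb product A, 8.99 lb calcium nitrate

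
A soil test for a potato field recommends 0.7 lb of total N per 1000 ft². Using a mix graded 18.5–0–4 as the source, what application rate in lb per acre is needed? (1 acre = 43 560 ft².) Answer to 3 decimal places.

164.822 lb of product per acre

Product per 1000 ft² = 0.7 / 18.5% = 3.78378 lb.
Convert to per acre: 3.78378 × 43.56 = 164.8216 lb.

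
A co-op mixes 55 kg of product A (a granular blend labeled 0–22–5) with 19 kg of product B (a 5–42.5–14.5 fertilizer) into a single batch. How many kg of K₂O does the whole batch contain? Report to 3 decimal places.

5.505 kg K₂O

K₂O mass = 5%×55 + 14.5%×19 = 5.505 kg.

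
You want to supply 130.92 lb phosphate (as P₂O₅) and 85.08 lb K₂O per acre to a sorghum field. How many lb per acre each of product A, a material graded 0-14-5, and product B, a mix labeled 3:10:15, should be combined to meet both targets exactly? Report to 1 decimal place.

Per-acre balance (a = product A, b = product B):
P₂O₅: 0.14·a + 0.1·b = 130.92
K₂O: 0.05·a + 0.15·b = 85.08
From row1: a = (130.92 − 0.1·b) / 0.14.
Into row2: 0.05·(130.92 − 0.1·b)/0.14 + 0.15·b = 85.08 → b = 335.325, a = 695.625.

695.6 lb product A, 335.3 lb product B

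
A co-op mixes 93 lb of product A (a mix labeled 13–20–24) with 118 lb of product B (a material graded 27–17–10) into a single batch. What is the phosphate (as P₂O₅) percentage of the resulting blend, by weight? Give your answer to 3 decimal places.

Total mass = 93 + 118 = 211 lb.
P₂O₅ mass = 20%×93 + 17%×118 = 38.66 lb.
% P₂O₅ = 38.66 / 211 = 18.3223%.

18.322% P₂O₅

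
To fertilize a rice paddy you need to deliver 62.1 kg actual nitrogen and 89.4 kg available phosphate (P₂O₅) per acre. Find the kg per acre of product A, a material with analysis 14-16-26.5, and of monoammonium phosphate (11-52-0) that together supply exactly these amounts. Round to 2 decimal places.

Let a = kg of product A, b = kg of monoammonium phosphate (per acre).
N: 0.14·a + 0.11·b = 62.1
P₂O₅: 0.16·a + 0.52·b = 89.4
Eliminate a: (row1) − 0.14/0.16·(row2) → -0.345·b = -16.125, so b = 46.7391.
Back-substitute: a = (62.1 − 0.11·46.7391) / 0.14 = 406.848.

406.85 kg product A, 46.74 kg monoammonium phosphate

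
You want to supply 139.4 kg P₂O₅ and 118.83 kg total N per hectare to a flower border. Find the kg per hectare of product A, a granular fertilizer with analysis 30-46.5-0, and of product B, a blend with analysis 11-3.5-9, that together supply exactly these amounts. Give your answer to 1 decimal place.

Let a = kg of product A, b = kg of product B (per hectare).
P₂O₅: 0.465·a + 0.035·b = 139.4
N: 0.3·a + 0.11·b = 118.83
Eliminate a: (row1) − 0.465/0.3·(row2) → -0.1355·b = -44.7865, so b = 330.528.
Back-substitute: a = (139.4 − 0.035·330.528) / 0.465 = 274.907.

274.9 kg product A, 330.5 kg product B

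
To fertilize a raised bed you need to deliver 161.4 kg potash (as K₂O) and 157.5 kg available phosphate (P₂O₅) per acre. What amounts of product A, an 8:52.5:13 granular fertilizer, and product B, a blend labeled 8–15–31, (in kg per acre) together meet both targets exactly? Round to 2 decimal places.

Let a = kg of product A, b = kg of product B (per acre).
K₂O: 0.13·a + 0.31·b = 161.4
P₂O₅: 0.525·a + 0.15·b = 157.5
Solving simultaneously: a = 171.832, b = 448.586.

171.83 kg product A, 448.59 kg product B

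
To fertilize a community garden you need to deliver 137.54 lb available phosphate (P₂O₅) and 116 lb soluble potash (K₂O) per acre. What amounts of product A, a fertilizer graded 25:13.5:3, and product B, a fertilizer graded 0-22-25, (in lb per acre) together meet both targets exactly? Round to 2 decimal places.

Per-acre balance (a = product A, b = product B):
P₂O₅: 0.135·a + 0.22·b = 137.54
K₂O: 0.03·a + 0.25·b = 116
Solving simultaneously: a = 326.519, b = 424.818.

326.52 lb product A, 424.82 lb product B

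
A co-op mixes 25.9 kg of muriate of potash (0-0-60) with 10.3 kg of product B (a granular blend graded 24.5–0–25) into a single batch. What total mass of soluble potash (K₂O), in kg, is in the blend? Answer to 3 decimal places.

K₂O mass = 60%×25.9 + 25%×10.3 = 18.115 kg.

18.115 kg K₂O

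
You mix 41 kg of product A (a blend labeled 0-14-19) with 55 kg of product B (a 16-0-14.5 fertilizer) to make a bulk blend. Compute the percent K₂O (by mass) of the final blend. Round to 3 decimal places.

16.422% K₂O

Total mass = 41 + 55 = 96 kg.
K₂O mass = 19%×41 + 14.5%×55 = 15.765 kg.
% K₂O = 15.765 / 96 = 16.4219%.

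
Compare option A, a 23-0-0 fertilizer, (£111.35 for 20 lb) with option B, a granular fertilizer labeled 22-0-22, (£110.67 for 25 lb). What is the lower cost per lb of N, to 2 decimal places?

option A: N per bag = 20 × 23% = 4.6 lb; cost = 111.35 / 4.6 = £24.2065/lb N.
option B: N per bag = 25 × 22% = 5.5 lb; cost = 110.67 / 5.5 = £20.1218/lb N.
option B is cheaper.

£20.12 per lb N (option B)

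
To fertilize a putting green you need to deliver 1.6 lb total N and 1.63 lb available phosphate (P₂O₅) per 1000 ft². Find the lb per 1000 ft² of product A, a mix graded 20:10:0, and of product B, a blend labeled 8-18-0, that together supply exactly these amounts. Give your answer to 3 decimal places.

5.629 lb product A, 5.929 lb product B

With a, b = lb per 1000 ft² of product A and product B:
N: 0.2·a + 0.08·b = 1.6
P₂O₅: 0.1·a + 0.18·b = 1.63
Eliminate b: (row1) − 0.08/0.18·(row2) → 0.155556·a = 0.875556, so a = 5.62857.
Then b = (1.63 − 0.1·5.62857) / 0.18 = 5.92857.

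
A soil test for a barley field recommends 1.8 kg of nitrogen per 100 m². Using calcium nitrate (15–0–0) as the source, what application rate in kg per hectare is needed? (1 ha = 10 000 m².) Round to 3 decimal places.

1200.000 kg of product per hectare

Product per 100 m² = 1.8 / 15% = 12 kg.
Convert to per hectare: 12 × 100 = 1200 kg.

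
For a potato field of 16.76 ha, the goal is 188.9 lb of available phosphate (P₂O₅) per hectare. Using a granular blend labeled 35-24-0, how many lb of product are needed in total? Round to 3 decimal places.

Product per hectare = 188.9 / 24% = 787.083 lb.
Total product = 787.083 × 16.76 = 13191.5167 lb.

13191.517 lb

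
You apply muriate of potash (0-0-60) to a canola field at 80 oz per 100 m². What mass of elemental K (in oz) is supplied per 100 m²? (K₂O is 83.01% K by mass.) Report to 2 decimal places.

K₂O per 100 m² = 80 × 60% = 48 oz.
Elemental K = 48 × 0.8301 = 39.8448 oz per 100 m².

39.84 oz K per hundred sq m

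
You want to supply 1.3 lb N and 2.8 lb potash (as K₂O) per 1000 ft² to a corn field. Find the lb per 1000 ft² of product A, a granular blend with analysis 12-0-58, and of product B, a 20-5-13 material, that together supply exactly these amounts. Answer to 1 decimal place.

3.9 lb product A, 4.2 lb product B

With a, b = lb per 1000 ft² of product A and product B:
N: 0.12·a + 0.2·b = 1.3
K₂O: 0.58·a + 0.13·b = 2.8
Eliminate b: (row1) − 0.2/0.13·(row2) → -0.772308·a = -3.00769, so a = 3.89442.
Then b = (2.8 − 0.58·3.89442) / 0.13 = 4.16335.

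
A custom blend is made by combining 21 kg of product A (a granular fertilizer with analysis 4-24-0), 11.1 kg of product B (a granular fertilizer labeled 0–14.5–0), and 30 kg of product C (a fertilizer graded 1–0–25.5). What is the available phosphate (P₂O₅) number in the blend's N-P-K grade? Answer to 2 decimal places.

Total mass = 21 + 11.1 + 30 = 62.1 kg.
P₂O₅ mass = 24%×21 + 14.5%×11.1 + 0%×30 = 6.6495 kg.
% P₂O₅ = 6.6495 / 62.1 = 10.7077%.

10.71% P₂O₅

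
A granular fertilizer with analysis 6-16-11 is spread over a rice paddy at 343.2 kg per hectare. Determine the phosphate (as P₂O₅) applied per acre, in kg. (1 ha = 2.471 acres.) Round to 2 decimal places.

P₂O₅ per hectare = 343.2 × 16% = 54.912 kg.
Convert to per acre: 54.912 × 0.404694 = 22.2226 kg.

22.22 kg P₂O₅ per acre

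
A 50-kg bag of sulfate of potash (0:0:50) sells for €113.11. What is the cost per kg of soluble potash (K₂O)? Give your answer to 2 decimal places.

K₂O in bag = 50 × 50% = 25 kg.
Cost per kg K₂O = €113.11 / 25 = €4.5244.

€4.52 per kg K₂O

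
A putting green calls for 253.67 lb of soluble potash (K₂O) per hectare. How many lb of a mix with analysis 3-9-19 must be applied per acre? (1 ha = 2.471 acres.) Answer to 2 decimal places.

540.31 lb of product per acre

Product per hectare = 253.67 / 19% = 1335.11 lb.
Convert to per acre: 1335.11 × 0.404694 = 540.3097 lb.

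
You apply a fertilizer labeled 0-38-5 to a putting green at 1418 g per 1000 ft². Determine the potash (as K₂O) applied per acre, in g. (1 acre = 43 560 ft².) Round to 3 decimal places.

K₂O per 1000 ft² = 1418 × 5% = 70.9 g.
Convert to per acre: 70.9 × 43.56 = 3088.404 g.

3088.404 g K₂O per acre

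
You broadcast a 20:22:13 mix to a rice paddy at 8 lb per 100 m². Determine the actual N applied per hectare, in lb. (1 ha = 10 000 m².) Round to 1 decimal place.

160.0 lb N per hectare

nitrogen per 100 m² = 8 × 20% = 1.6 lb.
Convert to per hectare: 1.6 × 100 = 160 lb.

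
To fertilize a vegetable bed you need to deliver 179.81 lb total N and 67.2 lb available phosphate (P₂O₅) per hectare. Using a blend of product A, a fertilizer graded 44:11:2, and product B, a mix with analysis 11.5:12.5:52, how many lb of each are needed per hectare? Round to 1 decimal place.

348.2 lb product A, 231.1 lb product B

With a, b = lb per hectare of product A and product B:
N: 0.44·a + 0.115·b = 179.81
P₂O₅: 0.11·a + 0.125·b = 67.2
Eliminate b: (row1) − 0.115/0.125·(row2) → 0.3388·a = 117.986, so a = 348.247.
Then b = (67.2 − 0.11·348.247) / 0.125 = 231.143.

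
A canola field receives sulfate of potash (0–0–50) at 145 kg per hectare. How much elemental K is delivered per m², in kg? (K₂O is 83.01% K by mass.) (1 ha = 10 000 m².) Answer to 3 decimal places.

0.006 kg K per sq m

K₂O per hectare = 145 × 50% = 72.5 kg.
Elemental K = 72.5 × 0.8301 = 60.1822 kg per hectare.
Convert to per m²: 60.1822 × 0.0001 = 0.00601823 kg.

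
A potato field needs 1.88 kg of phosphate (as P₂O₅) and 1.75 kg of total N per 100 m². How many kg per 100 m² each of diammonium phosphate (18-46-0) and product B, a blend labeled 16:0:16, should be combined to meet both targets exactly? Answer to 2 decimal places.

Let a = kg of diammonium phosphate, b = kg of product B (per 100 m²).
P₂O₅: 0.46·a + 0·b = 1.88
N: 0.18·a + 0.16·b = 1.75
Eliminate a: (row1) − 0.46/0.18·(row2) → -0.408889·b = -2.59222, so b = 6.33967.
Back-substitute: a = (1.88 − 0·6.33967) / 0.46 = 4.08696.

4.09 kg diammonium phosphate, 6.34 kg product B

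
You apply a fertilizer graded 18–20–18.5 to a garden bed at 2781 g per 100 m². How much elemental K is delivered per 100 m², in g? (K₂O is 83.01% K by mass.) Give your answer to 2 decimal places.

427.07 g K per hundred sq m

K₂O per 100 m² = 2781 × 18.5% = 514.485 g.
Elemental K = 514.485 × 0.8301 = 427.074 g per 100 m².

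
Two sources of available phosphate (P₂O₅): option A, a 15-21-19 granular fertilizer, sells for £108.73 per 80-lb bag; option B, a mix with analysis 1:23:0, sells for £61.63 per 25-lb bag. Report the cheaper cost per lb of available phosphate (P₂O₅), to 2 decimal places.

£6.47 per lb P₂O₅ (option A)

option A: P₂O₅ per bag = 80 × 21% = 16.8 lb; cost = 108.73 / 16.8 = £6.4720/lb P₂O₅.
option B: P₂O₅ per bag = 25 × 23% = 5.75 lb; cost = 61.63 / 5.75 = £10.7183/lb P₂O₅.
option A is cheaper.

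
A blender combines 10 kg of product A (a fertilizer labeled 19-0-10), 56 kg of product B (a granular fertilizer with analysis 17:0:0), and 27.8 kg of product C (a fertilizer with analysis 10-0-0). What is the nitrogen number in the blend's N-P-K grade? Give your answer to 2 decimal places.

Total mass = 10 + 56 + 27.8 = 93.8 kg.
N mass = 19%×10 + 17%×56 + 10%×27.8 = 14.2 kg.
% N = 14.2 / 93.8 = 15.1386%.

15.14% N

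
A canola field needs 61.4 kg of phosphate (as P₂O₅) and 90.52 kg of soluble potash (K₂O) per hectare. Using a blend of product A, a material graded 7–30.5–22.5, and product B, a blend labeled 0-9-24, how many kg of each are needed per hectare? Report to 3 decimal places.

With a, b = kg per hectare of product A and product B:
P₂O₅: 0.305·a + 0.09·b = 61.4
K₂O: 0.225·a + 0.24·b = 90.52
From row1: a = (61.4 − 0.09·b) / 0.305.
Into row2: 0.225·(61.4 − 0.09·b)/0.305 + 0.24·b = 90.52 → b = 260.5024, a = 124.4419.

124.442 kg product A, 260.502 kg product B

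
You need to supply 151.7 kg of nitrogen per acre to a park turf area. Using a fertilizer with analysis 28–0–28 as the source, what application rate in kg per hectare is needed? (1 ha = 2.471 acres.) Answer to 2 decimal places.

1338.75 kg of product per hectare

Product per acre = 151.7 / 28% = 541.786 kg.
Convert to per hectare: 541.786 × 2.471 = 1338.752 kg.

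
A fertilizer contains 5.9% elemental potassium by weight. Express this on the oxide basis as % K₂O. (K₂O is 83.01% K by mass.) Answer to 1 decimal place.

7.1% K₂O

%K₂O = 5.9 / 0.8301 = 7.10758%.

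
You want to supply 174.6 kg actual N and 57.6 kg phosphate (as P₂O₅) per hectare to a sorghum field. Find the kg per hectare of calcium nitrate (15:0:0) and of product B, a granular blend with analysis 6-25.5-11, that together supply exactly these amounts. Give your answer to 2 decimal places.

1073.65 kg calcium nitrate, 225.88 kg product B

Let a = kg of calcium nitrate, b = kg of product B (per hectare).
N: 0.15·a + 0.06·b = 174.6
P₂O₅: 0·a + 0.255·b = 57.6
Solving simultaneously: a = 1073.647, b = 225.882.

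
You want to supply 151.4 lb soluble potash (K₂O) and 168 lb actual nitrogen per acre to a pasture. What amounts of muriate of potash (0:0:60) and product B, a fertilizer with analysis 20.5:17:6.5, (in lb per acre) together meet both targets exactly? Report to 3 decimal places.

163.553 lb muriate of potash, 819.512 lb product B

Let a = lb of muriate of potash, b = lb of product B (per acre).
K₂O: 0.6·a + 0.065·b = 151.4
N: 0·a + 0.205·b = 168
Solving simultaneously: a = 163.5528, b = 819.5122.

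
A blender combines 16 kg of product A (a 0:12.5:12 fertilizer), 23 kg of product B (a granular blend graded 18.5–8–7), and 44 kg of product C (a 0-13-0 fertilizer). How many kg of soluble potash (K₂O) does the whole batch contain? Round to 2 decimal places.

K₂O mass = 12%×16 + 7%×23 + 0%×44 = 3.53 kg.

3.53 kg K₂O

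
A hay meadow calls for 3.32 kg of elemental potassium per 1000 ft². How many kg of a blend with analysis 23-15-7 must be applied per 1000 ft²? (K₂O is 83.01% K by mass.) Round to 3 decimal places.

57.136 kg of product per thousand sq ft

As K₂O: 3.32 / 0.8301 = 3.99952 kg per 1000 ft².
Product per 1000 ft² = 3.99952 / 7% = 57.13597 kg.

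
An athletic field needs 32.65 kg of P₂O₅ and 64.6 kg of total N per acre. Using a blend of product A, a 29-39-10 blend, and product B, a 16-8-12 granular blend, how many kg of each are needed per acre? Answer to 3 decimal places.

1.429 kg product A, 401.161 kg product B

Per-acre balance (a = product A, b = product B):
P₂O₅: 0.39·a + 0.08·b = 32.65
N: 0.29·a + 0.16·b = 64.6
Eliminate b: (row1) − 0.08/0.16·(row2) → 0.245·a = 0.35, so a = 1.42857.
Then b = (64.6 − 0.29·1.42857) / 0.16 = 401.1607.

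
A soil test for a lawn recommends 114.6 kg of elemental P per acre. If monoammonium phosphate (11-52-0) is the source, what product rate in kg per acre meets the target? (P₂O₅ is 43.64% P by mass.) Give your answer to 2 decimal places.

505.01 kg of product per acre

As P₂O₅: 114.6 / 0.4364 = 262.603 kg per acre.
Product per acre = 262.603 / 52% = 505.006 kg.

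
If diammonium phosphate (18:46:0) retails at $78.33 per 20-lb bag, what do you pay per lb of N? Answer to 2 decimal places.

$21.76 per lb N

N in bag = 20 × 18% = 3.6 lb.
Cost per lb N = $78.33 / 3.6 = $21.7583.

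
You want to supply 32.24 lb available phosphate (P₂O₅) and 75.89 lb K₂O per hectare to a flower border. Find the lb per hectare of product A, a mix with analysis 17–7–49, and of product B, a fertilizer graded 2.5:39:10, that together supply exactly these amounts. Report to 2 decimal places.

143.25 lb product A, 56.95 lb product B

Let a = lb of product A, b = lb of product B (per hectare).
P₂O₅: 0.07·a + 0.39·b = 32.24
K₂O: 0.49·a + 0.1·b = 75.89
From row1: a = (32.24 − 0.39·b) / 0.07.
Into row2: 0.49·(32.24 − 0.39·b)/0.07 + 0.1·b = 75.89 → b = 56.9544, a = 143.254.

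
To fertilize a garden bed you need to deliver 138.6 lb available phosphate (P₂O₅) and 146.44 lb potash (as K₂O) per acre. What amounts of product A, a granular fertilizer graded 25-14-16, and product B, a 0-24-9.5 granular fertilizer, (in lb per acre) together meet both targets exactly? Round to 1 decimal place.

875.6 lb product A, 66.7 lb product B

Let a = lb of product A, b = lb of product B (per acre).
P₂O₅: 0.14·a + 0.24·b = 138.6
K₂O: 0.16·a + 0.095·b = 146.44
From row1: a = (138.6 − 0.24·b) / 0.14.
Into row2: 0.16·(138.6 − 0.24·b)/0.14 + 0.095·b = 146.44 → b = 66.7092, a = 875.641.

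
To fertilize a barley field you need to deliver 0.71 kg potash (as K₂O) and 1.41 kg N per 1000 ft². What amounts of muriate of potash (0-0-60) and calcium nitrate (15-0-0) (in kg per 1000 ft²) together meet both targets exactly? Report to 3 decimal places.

With a, b = kg per 1000 ft² of muriate of potash and calcium nitrate:
K₂O: 0.6·a + 0·b = 0.71
N: 0·a + 0.15·b = 1.41
Solving simultaneously: a = 1.18333, b = 9.4.

1.183 kg muriate of potash, 9.400 kg calcium nitrate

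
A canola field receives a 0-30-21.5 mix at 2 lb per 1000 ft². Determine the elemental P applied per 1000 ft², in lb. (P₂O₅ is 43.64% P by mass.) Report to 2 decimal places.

P₂O₅ per 1000 ft² = 2 × 30% = 0.6 lb.
Elemental P = 0.6 × 0.4364 = 0.26184 lb per 1000 ft².

0.26 lb P per thousand sq ft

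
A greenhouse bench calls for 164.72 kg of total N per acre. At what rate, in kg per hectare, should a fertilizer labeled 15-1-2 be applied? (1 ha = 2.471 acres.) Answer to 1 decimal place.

Product per acre = 164.72 / 15% = 1098.13 kg.
Convert to per hectare: 1098.13 × 2.471 = 2713.49 kg.

2713.5 kg of product per hectare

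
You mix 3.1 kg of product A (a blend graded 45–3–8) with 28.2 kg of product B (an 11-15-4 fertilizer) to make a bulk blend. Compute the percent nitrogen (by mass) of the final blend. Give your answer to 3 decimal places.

14.367% N

Total mass = 3.1 + 28.2 = 31.3 kg.
N mass = 45%×3.1 + 11%×28.2 = 4.497 kg.
% N = 4.497 / 31.3 = 14.3674%.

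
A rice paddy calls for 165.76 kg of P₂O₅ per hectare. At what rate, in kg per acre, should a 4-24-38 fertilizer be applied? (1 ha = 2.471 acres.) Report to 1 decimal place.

Product per hectare = 165.76 / 24% = 690.667 kg.
Convert to per acre: 690.667 × 0.404694 = 279.509 kg.

279.5 kg of product per acre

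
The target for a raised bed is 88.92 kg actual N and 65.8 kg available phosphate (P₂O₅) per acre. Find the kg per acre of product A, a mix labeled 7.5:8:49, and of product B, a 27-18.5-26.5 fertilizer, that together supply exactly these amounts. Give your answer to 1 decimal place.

170.3 kg product A, 282.0 kg product B

With a, b = kg per acre of product A and product B:
N: 0.075·a + 0.27·b = 88.92
P₂O₅: 0.08·a + 0.185·b = 65.8
From row1: a = (88.92 − 0.27·b) / 0.075.
Into row2: 0.08·(88.92 − 0.27·b)/0.075 + 0.185·b = 65.8 → b = 282.019, a = 170.33.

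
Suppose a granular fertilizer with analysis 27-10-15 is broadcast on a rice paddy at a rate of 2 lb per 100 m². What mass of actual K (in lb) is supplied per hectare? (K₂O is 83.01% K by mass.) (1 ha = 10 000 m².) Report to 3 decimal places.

24.903 lb K per hectare

K₂O per 100 m² = 2 × 15% = 0.3 lb.
Elemental K = 0.3 × 0.8301 = 0.24903 lb per 100 m².
Convert to per hectare: 0.24903 × 100 = 24.903 lb.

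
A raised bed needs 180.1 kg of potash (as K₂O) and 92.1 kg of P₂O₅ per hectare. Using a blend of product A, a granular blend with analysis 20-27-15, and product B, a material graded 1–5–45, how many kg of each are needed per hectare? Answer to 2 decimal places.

Per-hectare balance (a = product A, b = product B):
K₂O: 0.15·a + 0.45·b = 180.1
P₂O₅: 0.27·a + 0.05·b = 92.1
Eliminate b: (row1) − 0.45/0.05·(row2) → -2.28·a = -648.8, so a = 284.561.
Then b = (92.1 − 0.27·284.561) / 0.05 = 305.368.

284.56 kg product A, 305.37 kg product B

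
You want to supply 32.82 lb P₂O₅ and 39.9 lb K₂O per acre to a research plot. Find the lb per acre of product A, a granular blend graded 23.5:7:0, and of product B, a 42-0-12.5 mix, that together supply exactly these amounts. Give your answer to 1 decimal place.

468.9 lb product A, 319.2 lb product B

Per-acre balance (a = product A, b = product B):
P₂O₅: 0.07·a + 0·b = 32.82
K₂O: 0·a + 0.125·b = 39.9
Solving simultaneously: a = 468.857, b = 319.2.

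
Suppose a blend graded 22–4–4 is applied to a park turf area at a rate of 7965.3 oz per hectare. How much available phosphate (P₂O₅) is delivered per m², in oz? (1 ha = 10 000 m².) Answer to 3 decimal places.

0.032 oz P₂O₅ per sq m

P₂O₅ per hectare = 7965.3 × 4% = 318.612 oz.
Convert to per m²: 318.612 × 0.0001 = 0.0318612 oz.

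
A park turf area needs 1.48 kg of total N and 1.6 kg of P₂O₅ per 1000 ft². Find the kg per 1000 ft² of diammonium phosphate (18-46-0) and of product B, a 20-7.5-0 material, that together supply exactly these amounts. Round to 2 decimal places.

With a, b = kg per 1000 ft² of diammonium phosphate and product B:
N: 0.18·a + 0.2·b = 1.48
P₂O₅: 0.46·a + 0.075·b = 1.6
From row1: a = (1.48 − 0.2·b) / 0.18.
Into row2: 0.46·(1.48 − 0.2·b)/0.18 + 0.075·b = 1.6 → b = 5.00382, a = 2.66242.

2.66 kg diammonium phosphate, 5.00 kg product B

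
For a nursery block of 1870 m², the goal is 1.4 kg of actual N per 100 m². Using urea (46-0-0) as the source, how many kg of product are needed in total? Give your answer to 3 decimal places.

Product per 100 m² = 1.4 / 46% = 3.04348 kg.
Total product = 3.04348 × 1870 / 100 = 56.91304 kg.

56.913 kg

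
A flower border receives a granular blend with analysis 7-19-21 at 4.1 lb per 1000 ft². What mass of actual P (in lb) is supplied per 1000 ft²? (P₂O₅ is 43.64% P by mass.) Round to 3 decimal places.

0.340 lb P per thousand sq ft

P₂O₅ per 1000 ft² = 4.1 × 19% = 0.779 lb.
Elemental P = 0.779 × 0.4364 = 0.339956 lb per 1000 ft².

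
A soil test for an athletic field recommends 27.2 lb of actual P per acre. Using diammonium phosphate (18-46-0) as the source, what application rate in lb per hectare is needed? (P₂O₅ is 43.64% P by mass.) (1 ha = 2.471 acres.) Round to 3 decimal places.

As P₂O₅: 27.2 / 0.4364 = 62.3281 lb per acre.
Product per acre = 62.3281 / 46% = 135.496 lb.
Convert to per hectare: 135.496 × 2.471 = 334.8105 lb.

334.811 lb of product per hectare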